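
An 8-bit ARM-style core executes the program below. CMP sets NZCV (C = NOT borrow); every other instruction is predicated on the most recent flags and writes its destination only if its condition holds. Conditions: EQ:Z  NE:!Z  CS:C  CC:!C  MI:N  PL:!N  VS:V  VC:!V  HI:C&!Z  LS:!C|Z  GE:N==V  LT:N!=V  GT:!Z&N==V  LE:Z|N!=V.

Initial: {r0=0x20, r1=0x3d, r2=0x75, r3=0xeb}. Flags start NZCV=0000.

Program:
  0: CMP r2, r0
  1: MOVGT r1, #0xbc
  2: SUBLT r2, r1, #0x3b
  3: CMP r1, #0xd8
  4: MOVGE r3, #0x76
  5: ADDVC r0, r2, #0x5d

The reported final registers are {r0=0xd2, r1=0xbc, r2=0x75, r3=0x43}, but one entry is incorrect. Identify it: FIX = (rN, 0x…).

FIX = (r3, 0xeb)

[0] flags=0010 → (cmp)
[1] flags=0010 GT?T → r1=0xbc
[2] flags=0010 LT?F → skip
[3] flags=1000 → (cmp)
[4] flags=1000 GE?F → skip
[5] flags=1000 VC?T → r0=0xd2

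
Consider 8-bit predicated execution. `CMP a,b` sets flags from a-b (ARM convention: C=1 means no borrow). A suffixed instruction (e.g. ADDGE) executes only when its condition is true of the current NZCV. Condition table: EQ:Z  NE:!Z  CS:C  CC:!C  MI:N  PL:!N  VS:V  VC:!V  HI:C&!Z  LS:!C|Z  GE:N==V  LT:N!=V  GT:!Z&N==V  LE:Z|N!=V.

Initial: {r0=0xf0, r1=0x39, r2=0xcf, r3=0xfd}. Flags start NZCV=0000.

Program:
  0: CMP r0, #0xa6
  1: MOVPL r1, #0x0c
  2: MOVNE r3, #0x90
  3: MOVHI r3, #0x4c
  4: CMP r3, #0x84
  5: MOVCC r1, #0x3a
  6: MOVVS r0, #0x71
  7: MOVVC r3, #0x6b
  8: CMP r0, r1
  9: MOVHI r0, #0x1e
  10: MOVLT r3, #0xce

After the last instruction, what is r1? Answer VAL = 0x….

[0] flags=0010 → (cmp)
[1] flags=0010 PL?T → r1=0x0c
[2] flags=0010 NE?T → r3=0x90
[3] flags=0010 HI?T → r3=0x4c
[4] flags=1001 → (cmp)
[5] flags=1001 CC?T → r1=0x3a
[6] flags=1001 VS?T → r0=0x71
[7] flags=1001 VC?F → skip
[8] flags=0010 → (cmp)
[9] flags=0010 HI?T → r0=0x1e
[10] flags=0010 LT?F → skip

VAL = 0x3a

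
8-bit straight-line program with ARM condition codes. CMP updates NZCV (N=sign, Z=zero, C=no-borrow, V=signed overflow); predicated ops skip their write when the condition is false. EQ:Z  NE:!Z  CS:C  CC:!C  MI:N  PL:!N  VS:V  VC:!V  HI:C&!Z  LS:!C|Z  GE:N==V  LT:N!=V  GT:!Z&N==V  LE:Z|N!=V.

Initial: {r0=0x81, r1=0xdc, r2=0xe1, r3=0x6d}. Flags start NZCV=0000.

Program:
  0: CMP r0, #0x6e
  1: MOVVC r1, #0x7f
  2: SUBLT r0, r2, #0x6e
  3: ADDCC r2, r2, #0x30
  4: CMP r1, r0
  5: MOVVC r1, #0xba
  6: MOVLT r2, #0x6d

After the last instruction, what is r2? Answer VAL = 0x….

VAL = 0x6d

0: ✓ CMP  NZCV=0011
1: · MOVVC
2: ✓ SUBLT  r0←0x73
3: · ADDCC
4: ✓ CMP  NZCV=0011
5: · MOVVC
6: ✓ MOVLT  r2←0x6d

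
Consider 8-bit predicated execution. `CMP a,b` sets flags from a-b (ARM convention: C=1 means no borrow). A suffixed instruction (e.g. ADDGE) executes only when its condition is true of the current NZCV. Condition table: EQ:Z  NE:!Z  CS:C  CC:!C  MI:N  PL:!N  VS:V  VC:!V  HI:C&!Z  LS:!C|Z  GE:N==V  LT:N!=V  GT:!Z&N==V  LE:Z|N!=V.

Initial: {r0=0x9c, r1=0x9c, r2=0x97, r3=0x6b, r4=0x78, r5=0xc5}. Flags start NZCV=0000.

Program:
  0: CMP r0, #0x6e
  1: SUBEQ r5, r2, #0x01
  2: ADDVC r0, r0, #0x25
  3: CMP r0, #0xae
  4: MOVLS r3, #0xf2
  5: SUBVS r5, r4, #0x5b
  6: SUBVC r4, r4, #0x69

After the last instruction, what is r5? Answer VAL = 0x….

0: ✓ CMP  NZCV=0011
1: · SUBEQ
2: · ADDVC
3: ✓ CMP  NZCV=1000
4: ✓ MOVLS  r3←0xf2
5: · SUBVS
6: ✓ SUBVC  r4←0x0f

VAL = 0xc5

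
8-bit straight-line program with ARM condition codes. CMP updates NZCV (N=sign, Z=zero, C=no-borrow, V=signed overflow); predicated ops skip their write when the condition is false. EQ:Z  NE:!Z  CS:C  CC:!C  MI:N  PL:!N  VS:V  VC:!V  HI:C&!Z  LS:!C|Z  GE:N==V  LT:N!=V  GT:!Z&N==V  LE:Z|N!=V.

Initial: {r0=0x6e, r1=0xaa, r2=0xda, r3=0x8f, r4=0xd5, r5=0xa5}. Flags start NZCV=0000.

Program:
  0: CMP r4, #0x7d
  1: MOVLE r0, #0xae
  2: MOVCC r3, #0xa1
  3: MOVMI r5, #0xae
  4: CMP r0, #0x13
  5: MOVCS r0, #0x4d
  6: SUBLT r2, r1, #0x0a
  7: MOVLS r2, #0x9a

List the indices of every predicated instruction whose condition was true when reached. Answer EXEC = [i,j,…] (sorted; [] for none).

[0] flags=0011 → (cmp)
[1] flags=0011 LE?T → r0=0xae
[2] flags=0011 CC?F → skip
[3] flags=0011 MI?F → skip
[4] flags=1010 → (cmp)
[5] flags=1010 CS?T → r0=0x4d
[6] flags=1010 LT?T → r2=0xa0
[7] flags=1010 LS?F → skip

EXEC = [1,5,6]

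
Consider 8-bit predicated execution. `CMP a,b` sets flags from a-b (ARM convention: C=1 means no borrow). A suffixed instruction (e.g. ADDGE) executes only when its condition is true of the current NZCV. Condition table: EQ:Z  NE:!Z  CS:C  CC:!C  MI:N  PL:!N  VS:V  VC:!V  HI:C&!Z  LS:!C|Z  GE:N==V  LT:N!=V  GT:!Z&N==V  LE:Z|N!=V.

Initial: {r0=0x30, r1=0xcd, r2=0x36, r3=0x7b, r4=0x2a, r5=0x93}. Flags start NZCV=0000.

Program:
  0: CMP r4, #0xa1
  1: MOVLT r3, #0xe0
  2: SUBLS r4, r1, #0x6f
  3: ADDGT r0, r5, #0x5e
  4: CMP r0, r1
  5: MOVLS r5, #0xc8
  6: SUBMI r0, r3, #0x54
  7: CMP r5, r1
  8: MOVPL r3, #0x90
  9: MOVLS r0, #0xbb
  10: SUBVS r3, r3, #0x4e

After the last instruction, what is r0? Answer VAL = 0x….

[0] flags=1001 → (cmp)
[1] flags=1001 LT?F → skip
[2] flags=1001 LS?T → r4=0x5e
[3] flags=1001 GT?T → r0=0xf1
[4] flags=0010 → (cmp)
[5] flags=0010 LS?F → skip
[6] flags=0010 MI?F → skip
[7] flags=1000 → (cmp)
[8] flags=1000 PL?F → skip
[9] flags=1000 LS?T → r0=0xbb
[10] flags=1000 VS?F → skip

VAL = 0xbb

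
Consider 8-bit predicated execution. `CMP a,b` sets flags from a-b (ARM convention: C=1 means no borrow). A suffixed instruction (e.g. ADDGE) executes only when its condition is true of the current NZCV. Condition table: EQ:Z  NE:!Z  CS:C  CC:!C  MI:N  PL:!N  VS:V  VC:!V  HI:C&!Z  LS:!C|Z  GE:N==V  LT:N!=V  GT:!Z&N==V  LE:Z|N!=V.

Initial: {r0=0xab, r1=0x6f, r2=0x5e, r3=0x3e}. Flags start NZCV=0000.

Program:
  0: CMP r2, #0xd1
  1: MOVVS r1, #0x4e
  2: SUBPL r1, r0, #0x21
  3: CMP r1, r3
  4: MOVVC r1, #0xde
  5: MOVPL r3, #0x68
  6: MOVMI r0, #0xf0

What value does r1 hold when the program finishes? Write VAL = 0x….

VAL = 0xde

0: ✓ CMP  NZCV=1001
1: ✓ MOVVS  r1←0x4e
2: · SUBPL
3: ✓ CMP  NZCV=0010
4: ✓ MOVVC  r1←0xde
5: ✓ MOVPL  r3←0x68
6: · MOVMI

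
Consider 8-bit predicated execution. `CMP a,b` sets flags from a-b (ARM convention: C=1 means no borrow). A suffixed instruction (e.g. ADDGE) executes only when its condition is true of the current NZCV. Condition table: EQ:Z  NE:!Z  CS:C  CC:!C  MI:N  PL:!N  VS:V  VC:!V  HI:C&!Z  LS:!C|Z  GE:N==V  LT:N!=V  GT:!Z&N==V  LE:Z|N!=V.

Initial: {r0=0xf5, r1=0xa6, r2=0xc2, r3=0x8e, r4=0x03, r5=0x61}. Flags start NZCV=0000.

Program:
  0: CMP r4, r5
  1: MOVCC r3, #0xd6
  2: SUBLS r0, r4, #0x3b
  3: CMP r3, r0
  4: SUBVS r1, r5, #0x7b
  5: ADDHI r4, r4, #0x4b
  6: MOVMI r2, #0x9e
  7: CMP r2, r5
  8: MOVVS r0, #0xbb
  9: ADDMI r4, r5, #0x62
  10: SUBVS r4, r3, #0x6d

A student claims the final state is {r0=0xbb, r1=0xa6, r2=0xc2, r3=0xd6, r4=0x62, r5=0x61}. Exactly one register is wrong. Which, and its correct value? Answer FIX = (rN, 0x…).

FIX = (r4, 0x69)

0: ✓ CMP  NZCV=1000
1: ✓ MOVCC  r3←0xd6
2: ✓ SUBLS  r0←0xc8
3: ✓ CMP  NZCV=0010
4: · SUBVS
5: ✓ ADDHI  r4←0x4e
6: · MOVMI
7: ✓ CMP  NZCV=0011
8: ✓ MOVVS  r0←0xbb
9: · ADDMI
10: ✓ SUBVS  r4←0x69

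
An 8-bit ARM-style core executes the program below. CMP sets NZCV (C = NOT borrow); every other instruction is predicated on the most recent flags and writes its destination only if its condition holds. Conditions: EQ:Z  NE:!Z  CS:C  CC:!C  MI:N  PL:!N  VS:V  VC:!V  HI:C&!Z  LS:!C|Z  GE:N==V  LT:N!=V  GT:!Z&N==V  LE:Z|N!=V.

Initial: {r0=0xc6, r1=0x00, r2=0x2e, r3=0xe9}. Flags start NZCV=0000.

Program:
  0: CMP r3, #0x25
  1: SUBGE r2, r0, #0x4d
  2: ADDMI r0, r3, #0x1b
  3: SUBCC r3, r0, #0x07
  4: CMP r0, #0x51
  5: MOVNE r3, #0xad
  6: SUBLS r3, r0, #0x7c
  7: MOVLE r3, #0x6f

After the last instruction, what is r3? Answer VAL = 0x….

[0] flags=1010 → (cmp)
[1] flags=1010 GE?F → skip
[2] flags=1010 MI?T → r0=0x04
[3] flags=1010 CC?F → skip
[4] flags=1000 → (cmp)
[5] flags=1000 NE?T → r3=0xad
[6] flags=1000 LS?T → r3=0x88
[7] flags=1000 LE?T → r3=0x6f

VAL = 0x6f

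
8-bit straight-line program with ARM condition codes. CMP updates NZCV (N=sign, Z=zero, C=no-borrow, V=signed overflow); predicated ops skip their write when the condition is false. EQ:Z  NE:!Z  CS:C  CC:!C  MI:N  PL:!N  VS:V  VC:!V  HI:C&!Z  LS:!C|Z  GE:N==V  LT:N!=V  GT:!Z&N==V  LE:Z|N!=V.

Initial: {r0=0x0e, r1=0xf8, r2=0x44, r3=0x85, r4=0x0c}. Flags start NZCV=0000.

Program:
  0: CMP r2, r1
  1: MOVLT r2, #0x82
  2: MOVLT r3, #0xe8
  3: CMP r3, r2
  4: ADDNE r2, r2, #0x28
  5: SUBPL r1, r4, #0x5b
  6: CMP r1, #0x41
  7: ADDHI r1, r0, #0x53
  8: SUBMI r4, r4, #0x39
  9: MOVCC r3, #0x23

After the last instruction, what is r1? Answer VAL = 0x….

VAL = 0x61

0: ✓ CMP  NZCV=0000
1: · MOVLT
2: · MOVLT
3: ✓ CMP  NZCV=0011
4: ✓ ADDNE  r2←0x6c
5: ✓ SUBPL  r1←0xb1
6: ✓ CMP  NZCV=0011
7: ✓ ADDHI  r1←0x61
8: · SUBMI
9: · MOVCC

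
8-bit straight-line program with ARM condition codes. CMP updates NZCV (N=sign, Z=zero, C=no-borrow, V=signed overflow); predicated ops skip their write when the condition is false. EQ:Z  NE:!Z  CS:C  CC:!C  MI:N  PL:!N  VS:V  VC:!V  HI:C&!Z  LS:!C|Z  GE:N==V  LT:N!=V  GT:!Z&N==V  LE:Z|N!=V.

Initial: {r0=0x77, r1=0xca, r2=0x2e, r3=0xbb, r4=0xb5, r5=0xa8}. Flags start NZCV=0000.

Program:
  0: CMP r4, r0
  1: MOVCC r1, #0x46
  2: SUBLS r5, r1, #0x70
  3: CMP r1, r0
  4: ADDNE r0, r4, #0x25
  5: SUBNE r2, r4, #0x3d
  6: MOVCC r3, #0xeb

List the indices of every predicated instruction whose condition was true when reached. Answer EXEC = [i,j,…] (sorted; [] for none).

0: ✓ CMP  NZCV=0011
1: · MOVCC
2: · SUBLS
3: ✓ CMP  NZCV=0011
4: ✓ ADDNE  r0←0xda
5: ✓ SUBNE  r2←0x78
6: · MOVCC

EXEC = [4,5]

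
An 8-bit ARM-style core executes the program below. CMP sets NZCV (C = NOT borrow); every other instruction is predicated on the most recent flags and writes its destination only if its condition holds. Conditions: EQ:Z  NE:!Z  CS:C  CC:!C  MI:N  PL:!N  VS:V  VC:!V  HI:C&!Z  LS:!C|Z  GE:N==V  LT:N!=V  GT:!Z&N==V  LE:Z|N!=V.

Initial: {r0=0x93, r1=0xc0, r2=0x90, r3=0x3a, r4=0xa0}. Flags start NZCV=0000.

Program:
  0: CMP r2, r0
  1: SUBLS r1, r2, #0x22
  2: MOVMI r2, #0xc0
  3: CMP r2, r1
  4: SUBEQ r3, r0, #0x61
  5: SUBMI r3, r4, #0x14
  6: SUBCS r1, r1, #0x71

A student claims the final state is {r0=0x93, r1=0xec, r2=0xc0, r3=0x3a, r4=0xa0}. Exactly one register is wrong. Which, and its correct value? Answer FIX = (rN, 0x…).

[0] flags=1000 → (cmp)
[1] flags=1000 LS?T → r1=0x6e
[2] flags=1000 MI?T → r2=0xc0
[3] flags=0011 → (cmp)
[4] flags=0011 EQ?F → skip
[5] flags=0011 MI?F → skip
[6] flags=0011 CS?T → r1=0xfd

FIX = (r1, 0xfd)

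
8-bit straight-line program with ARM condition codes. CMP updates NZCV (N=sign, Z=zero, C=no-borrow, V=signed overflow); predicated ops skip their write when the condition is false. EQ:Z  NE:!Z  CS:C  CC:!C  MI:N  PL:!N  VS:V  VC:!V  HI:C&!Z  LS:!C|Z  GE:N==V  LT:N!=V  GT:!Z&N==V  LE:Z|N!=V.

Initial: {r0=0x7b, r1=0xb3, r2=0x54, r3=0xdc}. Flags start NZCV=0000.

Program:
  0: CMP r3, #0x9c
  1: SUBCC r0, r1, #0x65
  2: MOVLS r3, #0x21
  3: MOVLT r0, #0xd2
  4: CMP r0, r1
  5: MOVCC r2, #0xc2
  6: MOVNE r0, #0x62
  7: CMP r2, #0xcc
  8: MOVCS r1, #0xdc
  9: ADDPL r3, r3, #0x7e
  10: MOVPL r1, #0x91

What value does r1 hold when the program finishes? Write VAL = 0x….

[0] flags=0010 → (cmp)
[1] flags=0010 CC?F → skip
[2] flags=0010 LS?F → skip
[3] flags=0010 LT?F → skip
[4] flags=1001 → (cmp)
[5] flags=1001 CC?T → r2=0xc2
[6] flags=1001 NE?T → r0=0x62
[7] flags=1000 → (cmp)
[8] flags=1000 CS?F → skip
[9] flags=1000 PL?F → skip
[10] flags=1000 PL?F → skip

VAL = 0xb3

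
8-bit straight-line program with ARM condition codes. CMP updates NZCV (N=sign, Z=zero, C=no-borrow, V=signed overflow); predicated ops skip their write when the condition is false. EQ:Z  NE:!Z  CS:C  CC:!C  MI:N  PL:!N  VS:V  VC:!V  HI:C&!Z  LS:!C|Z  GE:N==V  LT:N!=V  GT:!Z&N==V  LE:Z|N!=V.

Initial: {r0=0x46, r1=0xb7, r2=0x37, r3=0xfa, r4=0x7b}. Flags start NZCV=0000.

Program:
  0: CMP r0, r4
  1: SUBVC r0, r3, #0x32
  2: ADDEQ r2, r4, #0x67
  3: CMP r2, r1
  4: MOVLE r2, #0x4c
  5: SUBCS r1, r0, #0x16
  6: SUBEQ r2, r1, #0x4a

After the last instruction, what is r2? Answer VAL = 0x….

VAL = 0x37

0: ✓ CMP  NZCV=1000
1: ✓ SUBVC  r0←0xc8
2: · ADDEQ
3: ✓ CMP  NZCV=1001
4: · MOVLE
5: · SUBCS
6: · SUBEQ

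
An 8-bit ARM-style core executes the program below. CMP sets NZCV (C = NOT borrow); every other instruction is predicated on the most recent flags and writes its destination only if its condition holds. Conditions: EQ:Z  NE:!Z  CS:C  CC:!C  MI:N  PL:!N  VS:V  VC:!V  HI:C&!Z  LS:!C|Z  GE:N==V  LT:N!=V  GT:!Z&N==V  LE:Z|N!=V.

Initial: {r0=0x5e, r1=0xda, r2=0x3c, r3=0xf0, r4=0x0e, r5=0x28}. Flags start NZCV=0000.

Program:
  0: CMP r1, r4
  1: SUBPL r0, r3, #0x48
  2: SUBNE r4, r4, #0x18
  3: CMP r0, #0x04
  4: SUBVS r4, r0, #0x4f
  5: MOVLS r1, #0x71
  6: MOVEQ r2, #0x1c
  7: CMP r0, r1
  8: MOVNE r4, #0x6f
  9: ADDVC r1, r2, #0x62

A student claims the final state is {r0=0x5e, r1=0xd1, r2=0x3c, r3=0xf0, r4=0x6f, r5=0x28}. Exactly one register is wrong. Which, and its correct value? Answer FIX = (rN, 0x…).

FIX = (r1, 0xda)

[0] flags=1010 → (cmp)
[1] flags=1010 PL?F → skip
[2] flags=1010 NE?T → r4=0xf6
[3] flags=0010 → (cmp)
[4] flags=0010 VS?F → skip
[5] flags=0010 LS?F → skip
[6] flags=0010 EQ?F → skip
[7] flags=1001 → (cmp)
[8] flags=1001 NE?T → r4=0x6f
[9] flags=1001 VC?F → skip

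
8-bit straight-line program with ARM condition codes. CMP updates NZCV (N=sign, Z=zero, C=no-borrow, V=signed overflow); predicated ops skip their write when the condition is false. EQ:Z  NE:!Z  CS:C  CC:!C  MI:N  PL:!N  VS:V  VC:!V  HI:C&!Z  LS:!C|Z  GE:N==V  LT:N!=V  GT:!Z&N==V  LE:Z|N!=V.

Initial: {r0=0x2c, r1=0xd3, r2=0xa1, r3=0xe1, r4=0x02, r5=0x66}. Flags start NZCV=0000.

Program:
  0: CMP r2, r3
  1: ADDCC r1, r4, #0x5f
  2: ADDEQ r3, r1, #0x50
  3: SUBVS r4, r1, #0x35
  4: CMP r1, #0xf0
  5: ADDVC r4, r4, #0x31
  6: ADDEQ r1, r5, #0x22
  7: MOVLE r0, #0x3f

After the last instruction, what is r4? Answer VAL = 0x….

0: ✓ CMP  NZCV=1000
1: ✓ ADDCC  r1←0x61
2: · ADDEQ
3: · SUBVS
4: ✓ CMP  NZCV=0000
5: ✓ ADDVC  r4←0x33
6: · ADDEQ
7: · MOVLE

VAL = 0x33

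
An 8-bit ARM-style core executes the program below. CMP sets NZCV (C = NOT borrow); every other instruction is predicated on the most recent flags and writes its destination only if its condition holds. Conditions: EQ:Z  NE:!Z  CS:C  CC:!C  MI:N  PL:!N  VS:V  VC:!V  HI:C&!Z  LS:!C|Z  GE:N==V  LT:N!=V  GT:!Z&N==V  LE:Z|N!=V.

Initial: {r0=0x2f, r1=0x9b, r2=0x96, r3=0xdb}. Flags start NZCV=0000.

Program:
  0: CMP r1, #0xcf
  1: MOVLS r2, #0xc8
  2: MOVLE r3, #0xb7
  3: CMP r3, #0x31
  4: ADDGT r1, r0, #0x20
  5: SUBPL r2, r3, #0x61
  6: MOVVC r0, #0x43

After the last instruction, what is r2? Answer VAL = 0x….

VAL = 0xc8

0: ✓ CMP  NZCV=1000
1: ✓ MOVLS  r2←0xc8
2: ✓ MOVLE  r3←0xb7
3: ✓ CMP  NZCV=1010
4: · ADDGT
5: · SUBPL
6: ✓ MOVVC  r0←0x43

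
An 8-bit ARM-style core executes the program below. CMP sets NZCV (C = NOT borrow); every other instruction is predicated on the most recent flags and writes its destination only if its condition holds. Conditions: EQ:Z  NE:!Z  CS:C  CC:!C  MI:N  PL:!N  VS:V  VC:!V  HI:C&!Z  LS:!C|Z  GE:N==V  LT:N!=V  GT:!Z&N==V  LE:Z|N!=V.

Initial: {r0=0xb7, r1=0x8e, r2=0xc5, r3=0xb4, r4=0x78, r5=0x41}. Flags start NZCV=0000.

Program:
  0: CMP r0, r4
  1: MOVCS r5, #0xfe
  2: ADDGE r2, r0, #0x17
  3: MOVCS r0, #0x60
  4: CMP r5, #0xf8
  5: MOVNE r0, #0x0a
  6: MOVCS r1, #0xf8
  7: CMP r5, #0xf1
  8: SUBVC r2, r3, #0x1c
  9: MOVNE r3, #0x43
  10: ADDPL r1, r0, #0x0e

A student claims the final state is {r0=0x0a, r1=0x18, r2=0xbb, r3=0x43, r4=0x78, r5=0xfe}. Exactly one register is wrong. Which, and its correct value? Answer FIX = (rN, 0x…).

FIX = (r2, 0x98)

[0] flags=0011 → (cmp)
[1] flags=0011 CS?T → r5=0xfe
[2] flags=0011 GE?F → skip
[3] flags=0011 CS?T → r0=0x60
[4] flags=0010 → (cmp)
[5] flags=0010 NE?T → r0=0x0a
[6] flags=0010 CS?T → r1=0xf8
[7] flags=0010 → (cmp)
[8] flags=0010 VC?T → r2=0x98
[9] flags=0010 NE?T → r3=0x43
[10] flags=0010 PL?T → r1=0x18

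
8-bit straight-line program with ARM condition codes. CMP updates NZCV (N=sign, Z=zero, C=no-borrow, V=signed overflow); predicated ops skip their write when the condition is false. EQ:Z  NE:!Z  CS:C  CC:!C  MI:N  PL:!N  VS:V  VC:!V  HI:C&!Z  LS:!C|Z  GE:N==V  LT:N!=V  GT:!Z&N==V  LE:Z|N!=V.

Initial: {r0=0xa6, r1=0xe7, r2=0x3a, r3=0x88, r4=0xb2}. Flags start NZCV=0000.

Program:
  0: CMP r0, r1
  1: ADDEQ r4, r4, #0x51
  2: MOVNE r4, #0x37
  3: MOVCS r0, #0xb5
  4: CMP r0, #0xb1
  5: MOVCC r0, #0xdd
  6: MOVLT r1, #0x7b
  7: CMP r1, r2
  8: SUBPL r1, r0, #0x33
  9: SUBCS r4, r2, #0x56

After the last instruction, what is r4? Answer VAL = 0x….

[0] flags=1000 → (cmp)
[1] flags=1000 EQ?F → skip
[2] flags=1000 NE?T → r4=0x37
[3] flags=1000 CS?F → skip
[4] flags=1000 → (cmp)
[5] flags=1000 CC?T → r0=0xdd
[6] flags=1000 LT?T → r1=0x7b
[7] flags=0010 → (cmp)
[8] flags=0010 PL?T → r1=0xaa
[9] flags=0010 CS?T → r4=0xe4

VAL = 0xe4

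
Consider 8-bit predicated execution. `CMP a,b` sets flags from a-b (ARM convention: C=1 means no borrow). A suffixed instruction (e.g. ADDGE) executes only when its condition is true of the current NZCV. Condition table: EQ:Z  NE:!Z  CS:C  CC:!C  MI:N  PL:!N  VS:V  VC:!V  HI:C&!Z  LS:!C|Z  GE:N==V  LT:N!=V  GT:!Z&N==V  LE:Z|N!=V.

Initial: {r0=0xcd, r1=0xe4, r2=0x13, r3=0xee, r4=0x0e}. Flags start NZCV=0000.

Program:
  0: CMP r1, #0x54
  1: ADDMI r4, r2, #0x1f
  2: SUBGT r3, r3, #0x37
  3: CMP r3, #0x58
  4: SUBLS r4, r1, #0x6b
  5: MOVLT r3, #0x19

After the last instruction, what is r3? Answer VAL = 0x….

[0] flags=1010 → (cmp)
[1] flags=1010 MI?T → r4=0x32
[2] flags=1010 GT?F → skip
[3] flags=1010 → (cmp)
[4] flags=1010 LS?F → skip
[5] flags=1010 LT?T → r3=0x19

VAL = 0x19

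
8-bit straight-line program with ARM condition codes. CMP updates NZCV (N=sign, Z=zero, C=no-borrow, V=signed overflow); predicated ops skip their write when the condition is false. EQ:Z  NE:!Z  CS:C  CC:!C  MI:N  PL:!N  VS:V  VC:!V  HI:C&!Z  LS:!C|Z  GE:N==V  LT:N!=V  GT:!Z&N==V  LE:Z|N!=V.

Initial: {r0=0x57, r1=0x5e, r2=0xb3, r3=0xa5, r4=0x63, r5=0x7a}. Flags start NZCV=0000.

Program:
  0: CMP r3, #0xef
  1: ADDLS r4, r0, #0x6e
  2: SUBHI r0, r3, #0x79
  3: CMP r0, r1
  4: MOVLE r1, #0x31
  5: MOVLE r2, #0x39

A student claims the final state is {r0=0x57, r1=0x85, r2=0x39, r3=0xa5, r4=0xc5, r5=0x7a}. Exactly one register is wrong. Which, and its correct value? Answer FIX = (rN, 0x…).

FIX = (r1, 0x31)

0: ✓ CMP  NZCV=1000
1: ✓ ADDLS  r4←0xc5
2: · SUBHI
3: ✓ CMP  NZCV=1000
4: ✓ MOVLE  r1←0x31
5: ✓ MOVLE  r2←0x39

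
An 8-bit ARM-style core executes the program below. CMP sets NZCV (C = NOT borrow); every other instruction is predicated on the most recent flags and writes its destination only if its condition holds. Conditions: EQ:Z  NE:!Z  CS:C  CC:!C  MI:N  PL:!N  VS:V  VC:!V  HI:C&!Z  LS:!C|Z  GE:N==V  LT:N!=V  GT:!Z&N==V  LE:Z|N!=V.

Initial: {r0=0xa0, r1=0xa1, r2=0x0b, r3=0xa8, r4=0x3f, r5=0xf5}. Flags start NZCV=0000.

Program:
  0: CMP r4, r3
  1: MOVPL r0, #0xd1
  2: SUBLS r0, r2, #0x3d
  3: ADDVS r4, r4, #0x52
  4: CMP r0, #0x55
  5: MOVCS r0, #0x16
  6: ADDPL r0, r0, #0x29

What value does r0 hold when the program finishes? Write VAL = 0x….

0: ✓ CMP  NZCV=1001
1: · MOVPL
2: ✓ SUBLS  r0←0xce
3: ✓ ADDVS  r4←0x91
4: ✓ CMP  NZCV=0011
5: ✓ MOVCS  r0←0x16
6: ✓ ADDPL  r0←0x3f

VAL = 0x3f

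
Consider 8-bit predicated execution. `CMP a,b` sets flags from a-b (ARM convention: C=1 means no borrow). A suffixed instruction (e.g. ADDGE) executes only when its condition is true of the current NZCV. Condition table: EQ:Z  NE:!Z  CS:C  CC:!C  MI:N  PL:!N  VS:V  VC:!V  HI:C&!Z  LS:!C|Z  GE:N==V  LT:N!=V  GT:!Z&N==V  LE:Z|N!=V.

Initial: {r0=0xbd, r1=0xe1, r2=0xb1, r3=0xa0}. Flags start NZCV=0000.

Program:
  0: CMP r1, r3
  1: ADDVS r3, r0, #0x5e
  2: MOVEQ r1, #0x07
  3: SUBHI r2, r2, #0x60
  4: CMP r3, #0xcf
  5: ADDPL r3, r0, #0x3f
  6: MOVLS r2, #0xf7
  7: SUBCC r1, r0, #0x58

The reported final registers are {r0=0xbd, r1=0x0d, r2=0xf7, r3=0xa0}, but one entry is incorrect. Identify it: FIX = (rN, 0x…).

FIX = (r1, 0x65)

0: ✓ CMP  NZCV=0010
1: · ADDVS
2: · MOVEQ
3: ✓ SUBHI  r2←0x51
4: ✓ CMP  NZCV=1000
5: · ADDPL
6: ✓ MOVLS  r2←0xf7
7: ✓ SUBCC  r1←0x65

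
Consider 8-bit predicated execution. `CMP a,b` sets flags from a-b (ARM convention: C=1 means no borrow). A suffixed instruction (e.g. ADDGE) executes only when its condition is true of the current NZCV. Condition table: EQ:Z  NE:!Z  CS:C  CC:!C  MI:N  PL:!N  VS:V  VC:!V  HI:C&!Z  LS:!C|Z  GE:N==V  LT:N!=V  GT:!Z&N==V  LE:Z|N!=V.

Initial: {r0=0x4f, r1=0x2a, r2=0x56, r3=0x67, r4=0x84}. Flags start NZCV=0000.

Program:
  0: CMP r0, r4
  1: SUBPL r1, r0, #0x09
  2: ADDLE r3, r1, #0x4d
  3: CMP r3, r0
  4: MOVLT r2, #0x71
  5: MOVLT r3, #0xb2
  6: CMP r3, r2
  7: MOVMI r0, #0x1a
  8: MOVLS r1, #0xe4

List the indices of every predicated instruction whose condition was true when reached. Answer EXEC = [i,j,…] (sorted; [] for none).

EXEC = []

[0] flags=1001 → (cmp)
[1] flags=1001 PL?F → skip
[2] flags=1001 LE?F → skip
[3] flags=0010 → (cmp)
[4] flags=0010 LT?F → skip
[5] flags=0010 LT?F → skip
[6] flags=0010 → (cmp)
[7] flags=0010 MI?F → skip
[8] flags=0010 LS?F → skip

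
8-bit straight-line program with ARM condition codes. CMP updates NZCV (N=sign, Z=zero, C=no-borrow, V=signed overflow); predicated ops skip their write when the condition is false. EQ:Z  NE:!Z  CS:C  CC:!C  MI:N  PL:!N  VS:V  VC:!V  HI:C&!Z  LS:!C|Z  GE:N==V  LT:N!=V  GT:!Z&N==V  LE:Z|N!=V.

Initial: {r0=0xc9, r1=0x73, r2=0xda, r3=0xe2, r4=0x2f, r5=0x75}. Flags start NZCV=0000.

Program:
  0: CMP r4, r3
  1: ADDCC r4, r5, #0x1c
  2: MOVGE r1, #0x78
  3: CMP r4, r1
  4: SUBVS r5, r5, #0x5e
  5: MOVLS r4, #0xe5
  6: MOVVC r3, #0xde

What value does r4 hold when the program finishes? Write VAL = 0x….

0: ✓ CMP  NZCV=0000
1: ✓ ADDCC  r4←0x91
2: ✓ MOVGE  r1←0x78
3: ✓ CMP  NZCV=0011
4: ✓ SUBVS  r5←0x17
5: · MOVLS
6: · MOVVC

VAL = 0x91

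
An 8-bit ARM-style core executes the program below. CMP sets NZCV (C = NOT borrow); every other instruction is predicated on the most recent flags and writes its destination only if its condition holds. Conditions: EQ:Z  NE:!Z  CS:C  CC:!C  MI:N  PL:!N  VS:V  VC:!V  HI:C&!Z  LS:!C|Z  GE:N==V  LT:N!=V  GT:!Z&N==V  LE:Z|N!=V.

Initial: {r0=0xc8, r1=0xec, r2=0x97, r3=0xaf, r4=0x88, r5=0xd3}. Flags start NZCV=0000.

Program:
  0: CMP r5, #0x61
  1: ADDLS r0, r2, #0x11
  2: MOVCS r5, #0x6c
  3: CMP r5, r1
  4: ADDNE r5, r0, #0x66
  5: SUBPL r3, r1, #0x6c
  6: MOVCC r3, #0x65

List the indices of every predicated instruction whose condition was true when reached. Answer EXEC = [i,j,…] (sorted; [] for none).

EXEC = [2,4,6]

[0] flags=0011 → (cmp)
[1] flags=0011 LS?F → skip
[2] flags=0011 CS?T → r5=0x6c
[3] flags=1001 → (cmp)
[4] flags=1001 NE?T → r5=0x2e
[5] flags=1001 PL?F → skip
[6] flags=1001 CC?T → r3=0x65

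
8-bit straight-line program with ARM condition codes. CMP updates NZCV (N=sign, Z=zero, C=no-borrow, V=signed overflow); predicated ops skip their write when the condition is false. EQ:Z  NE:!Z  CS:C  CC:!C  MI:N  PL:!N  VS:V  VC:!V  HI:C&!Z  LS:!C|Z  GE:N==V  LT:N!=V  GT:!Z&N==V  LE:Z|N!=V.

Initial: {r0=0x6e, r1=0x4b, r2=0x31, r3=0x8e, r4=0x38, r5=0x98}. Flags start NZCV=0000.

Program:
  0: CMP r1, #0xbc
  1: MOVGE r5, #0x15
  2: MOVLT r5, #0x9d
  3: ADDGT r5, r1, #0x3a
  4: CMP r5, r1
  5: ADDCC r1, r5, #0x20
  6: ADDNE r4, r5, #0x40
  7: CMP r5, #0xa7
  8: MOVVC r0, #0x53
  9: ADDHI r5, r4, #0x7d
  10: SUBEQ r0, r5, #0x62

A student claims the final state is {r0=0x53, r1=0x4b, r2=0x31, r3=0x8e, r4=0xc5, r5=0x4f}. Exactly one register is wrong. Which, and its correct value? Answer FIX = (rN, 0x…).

FIX = (r5, 0x85)

0: ✓ CMP  NZCV=1001
1: ✓ MOVGE  r5←0x15
2: · MOVLT
3: ✓ ADDGT  r5←0x85
4: ✓ CMP  NZCV=0011
5: · ADDCC
6: ✓ ADDNE  r4←0xc5
7: ✓ CMP  NZCV=1000
8: ✓ MOVVC  r0←0x53
9: · ADDHI
10: · SUBEQ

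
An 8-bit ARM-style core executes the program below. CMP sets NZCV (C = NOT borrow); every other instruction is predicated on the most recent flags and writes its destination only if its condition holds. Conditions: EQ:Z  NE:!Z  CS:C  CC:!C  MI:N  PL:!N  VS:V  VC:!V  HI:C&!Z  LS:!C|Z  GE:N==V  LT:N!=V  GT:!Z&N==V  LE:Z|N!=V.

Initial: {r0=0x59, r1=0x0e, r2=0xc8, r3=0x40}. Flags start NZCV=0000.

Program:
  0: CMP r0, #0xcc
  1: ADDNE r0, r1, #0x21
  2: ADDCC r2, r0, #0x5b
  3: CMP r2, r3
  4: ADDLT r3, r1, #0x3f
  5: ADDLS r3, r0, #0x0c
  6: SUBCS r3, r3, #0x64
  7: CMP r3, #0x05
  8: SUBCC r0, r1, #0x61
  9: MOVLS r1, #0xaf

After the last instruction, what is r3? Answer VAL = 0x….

VAL = 0xe9

[0] flags=1001 → (cmp)
[1] flags=1001 NE?T → r0=0x2f
[2] flags=1001 CC?T → r2=0x8a
[3] flags=0011 → (cmp)
[4] flags=0011 LT?T → r3=0x4d
[5] flags=0011 LS?F → skip
[6] flags=0011 CS?T → r3=0xe9
[7] flags=1010 → (cmp)
[8] flags=1010 CC?F → skip
[9] flags=1010 LS?F → skip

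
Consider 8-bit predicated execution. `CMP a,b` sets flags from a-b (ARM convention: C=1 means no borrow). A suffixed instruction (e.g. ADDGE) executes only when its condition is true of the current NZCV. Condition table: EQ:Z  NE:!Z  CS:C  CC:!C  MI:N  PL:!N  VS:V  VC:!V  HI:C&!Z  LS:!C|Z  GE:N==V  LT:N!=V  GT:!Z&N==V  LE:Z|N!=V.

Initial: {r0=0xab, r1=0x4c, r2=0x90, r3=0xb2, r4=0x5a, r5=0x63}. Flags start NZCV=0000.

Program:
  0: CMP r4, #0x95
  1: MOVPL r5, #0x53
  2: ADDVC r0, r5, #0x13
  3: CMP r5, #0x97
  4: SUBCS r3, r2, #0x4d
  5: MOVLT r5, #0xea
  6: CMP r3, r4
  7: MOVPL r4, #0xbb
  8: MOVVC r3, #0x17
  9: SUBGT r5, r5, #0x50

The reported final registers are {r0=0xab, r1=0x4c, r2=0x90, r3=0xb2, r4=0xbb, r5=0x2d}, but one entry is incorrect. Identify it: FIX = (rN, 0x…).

FIX = (r5, 0x63)

0: ✓ CMP  NZCV=1001
1: · MOVPL
2: · ADDVC
3: ✓ CMP  NZCV=1001
4: · SUBCS
5: · MOVLT
6: ✓ CMP  NZCV=0011
7: ✓ MOVPL  r4←0xbb
8: · MOVVC
9: · SUBGT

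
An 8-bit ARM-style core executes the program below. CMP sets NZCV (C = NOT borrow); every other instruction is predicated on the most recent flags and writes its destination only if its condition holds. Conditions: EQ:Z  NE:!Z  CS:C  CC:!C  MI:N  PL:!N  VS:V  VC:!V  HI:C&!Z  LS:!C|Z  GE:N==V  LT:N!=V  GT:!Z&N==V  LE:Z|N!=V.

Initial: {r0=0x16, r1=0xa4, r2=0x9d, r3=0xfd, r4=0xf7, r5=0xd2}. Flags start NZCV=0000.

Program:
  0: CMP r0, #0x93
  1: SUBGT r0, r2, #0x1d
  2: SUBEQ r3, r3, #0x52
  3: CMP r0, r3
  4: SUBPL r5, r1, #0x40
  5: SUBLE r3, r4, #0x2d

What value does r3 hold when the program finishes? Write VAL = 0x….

[0] flags=1001 → (cmp)
[1] flags=1001 GT?T → r0=0x80
[2] flags=1001 EQ?F → skip
[3] flags=1000 → (cmp)
[4] flags=1000 PL?F → skip
[5] flags=1000 LE?T → r3=0xca

VAL = 0xca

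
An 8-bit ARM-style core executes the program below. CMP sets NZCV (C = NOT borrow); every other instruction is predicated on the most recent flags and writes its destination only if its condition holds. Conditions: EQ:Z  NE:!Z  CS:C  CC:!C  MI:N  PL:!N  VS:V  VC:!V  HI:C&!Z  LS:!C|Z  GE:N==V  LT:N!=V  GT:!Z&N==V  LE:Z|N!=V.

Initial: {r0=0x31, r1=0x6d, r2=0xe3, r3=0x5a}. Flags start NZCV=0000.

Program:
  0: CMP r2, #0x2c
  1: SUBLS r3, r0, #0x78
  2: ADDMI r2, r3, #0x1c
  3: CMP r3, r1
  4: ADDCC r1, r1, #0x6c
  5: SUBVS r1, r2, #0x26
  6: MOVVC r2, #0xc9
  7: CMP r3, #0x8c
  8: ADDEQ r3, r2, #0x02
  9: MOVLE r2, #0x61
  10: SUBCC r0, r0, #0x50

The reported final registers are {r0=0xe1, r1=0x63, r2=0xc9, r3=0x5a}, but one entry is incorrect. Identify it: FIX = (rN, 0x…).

FIX = (r1, 0xd9)

0: ✓ CMP  NZCV=1010
1: · SUBLS
2: ✓ ADDMI  r2←0x76
3: ✓ CMP  NZCV=1000
4: ✓ ADDCC  r1←0xd9
5: · SUBVS
6: ✓ MOVVC  r2←0xc9
7: ✓ CMP  NZCV=1001
8: · ADDEQ
9: · MOVLE
10: ✓ SUBCC  r0←0xe1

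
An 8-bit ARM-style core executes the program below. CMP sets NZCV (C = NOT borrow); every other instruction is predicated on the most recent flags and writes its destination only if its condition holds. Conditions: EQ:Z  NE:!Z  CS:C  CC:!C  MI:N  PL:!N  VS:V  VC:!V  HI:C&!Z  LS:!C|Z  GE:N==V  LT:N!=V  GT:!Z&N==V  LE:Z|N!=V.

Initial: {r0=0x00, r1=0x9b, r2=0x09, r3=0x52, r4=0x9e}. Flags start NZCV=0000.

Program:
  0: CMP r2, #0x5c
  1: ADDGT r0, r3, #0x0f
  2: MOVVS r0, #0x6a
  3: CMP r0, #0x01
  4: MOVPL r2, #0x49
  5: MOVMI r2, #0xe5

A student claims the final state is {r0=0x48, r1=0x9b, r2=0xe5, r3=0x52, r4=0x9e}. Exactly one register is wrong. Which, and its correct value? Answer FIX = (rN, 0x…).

FIX = (r0, 0x00)

0: ✓ CMP  NZCV=1000
1: · ADDGT
2: · MOVVS
3: ✓ CMP  NZCV=1000
4: · MOVPL
5: ✓ MOVMI  r2←0xe5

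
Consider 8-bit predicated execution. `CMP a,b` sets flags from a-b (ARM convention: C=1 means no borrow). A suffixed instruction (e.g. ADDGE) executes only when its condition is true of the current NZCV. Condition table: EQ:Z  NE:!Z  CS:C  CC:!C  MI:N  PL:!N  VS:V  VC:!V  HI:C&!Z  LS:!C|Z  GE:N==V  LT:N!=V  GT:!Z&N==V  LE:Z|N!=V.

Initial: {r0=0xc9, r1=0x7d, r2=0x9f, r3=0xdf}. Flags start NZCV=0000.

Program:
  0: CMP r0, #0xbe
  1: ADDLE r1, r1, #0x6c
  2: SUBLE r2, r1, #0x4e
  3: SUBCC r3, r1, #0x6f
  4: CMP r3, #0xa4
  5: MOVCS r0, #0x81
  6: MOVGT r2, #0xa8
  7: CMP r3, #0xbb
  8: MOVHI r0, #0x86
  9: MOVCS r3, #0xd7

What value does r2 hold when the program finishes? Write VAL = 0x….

VAL = 0xa8

[0] flags=0010 → (cmp)
[1] flags=0010 LE?F → skip
[2] flags=0010 LE?F → skip
[3] flags=0010 CC?F → skip
[4] flags=0010 → (cmp)
[5] flags=0010 CS?T → r0=0x81
[6] flags=0010 GT?T → r2=0xa8
[7] flags=0010 → (cmp)
[8] flags=0010 HI?T → r0=0x86
[9] flags=0010 CS?T → r3=0xd7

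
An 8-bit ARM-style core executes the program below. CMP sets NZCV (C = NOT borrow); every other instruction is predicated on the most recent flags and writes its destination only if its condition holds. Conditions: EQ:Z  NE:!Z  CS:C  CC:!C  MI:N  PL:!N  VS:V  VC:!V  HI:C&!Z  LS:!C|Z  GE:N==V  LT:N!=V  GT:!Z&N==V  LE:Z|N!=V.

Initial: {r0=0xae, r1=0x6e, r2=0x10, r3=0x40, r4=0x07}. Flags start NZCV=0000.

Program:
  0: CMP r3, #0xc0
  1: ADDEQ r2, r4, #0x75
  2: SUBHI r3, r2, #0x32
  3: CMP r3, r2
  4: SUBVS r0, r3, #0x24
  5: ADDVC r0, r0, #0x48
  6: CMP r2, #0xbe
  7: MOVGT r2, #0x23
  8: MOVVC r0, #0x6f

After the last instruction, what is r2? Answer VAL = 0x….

0: ✓ CMP  NZCV=1001
1: · ADDEQ
2: · SUBHI
3: ✓ CMP  NZCV=0010
4: · SUBVS
5: ✓ ADDVC  r0←0xf6
6: ✓ CMP  NZCV=0000
7: ✓ MOVGT  r2←0x23
8: ✓ MOVVC  r0←0x6f

VAL = 0x23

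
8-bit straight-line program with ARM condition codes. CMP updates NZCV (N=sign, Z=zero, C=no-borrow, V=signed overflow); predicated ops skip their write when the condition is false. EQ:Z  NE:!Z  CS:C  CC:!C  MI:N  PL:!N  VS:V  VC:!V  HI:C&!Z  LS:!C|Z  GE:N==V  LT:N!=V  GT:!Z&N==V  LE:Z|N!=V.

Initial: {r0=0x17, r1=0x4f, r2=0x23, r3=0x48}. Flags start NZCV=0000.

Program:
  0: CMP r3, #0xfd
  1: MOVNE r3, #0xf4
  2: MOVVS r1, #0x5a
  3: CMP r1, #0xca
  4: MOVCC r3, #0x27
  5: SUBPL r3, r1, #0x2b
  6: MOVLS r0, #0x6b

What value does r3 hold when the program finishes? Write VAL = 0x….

0: ✓ CMP  NZCV=0000
1: ✓ MOVNE  r3←0xf4
2: · MOVVS
3: ✓ CMP  NZCV=1001
4: ✓ MOVCC  r3←0x27
5: · SUBPL
6: ✓ MOVLS  r0←0x6b

VAL = 0x27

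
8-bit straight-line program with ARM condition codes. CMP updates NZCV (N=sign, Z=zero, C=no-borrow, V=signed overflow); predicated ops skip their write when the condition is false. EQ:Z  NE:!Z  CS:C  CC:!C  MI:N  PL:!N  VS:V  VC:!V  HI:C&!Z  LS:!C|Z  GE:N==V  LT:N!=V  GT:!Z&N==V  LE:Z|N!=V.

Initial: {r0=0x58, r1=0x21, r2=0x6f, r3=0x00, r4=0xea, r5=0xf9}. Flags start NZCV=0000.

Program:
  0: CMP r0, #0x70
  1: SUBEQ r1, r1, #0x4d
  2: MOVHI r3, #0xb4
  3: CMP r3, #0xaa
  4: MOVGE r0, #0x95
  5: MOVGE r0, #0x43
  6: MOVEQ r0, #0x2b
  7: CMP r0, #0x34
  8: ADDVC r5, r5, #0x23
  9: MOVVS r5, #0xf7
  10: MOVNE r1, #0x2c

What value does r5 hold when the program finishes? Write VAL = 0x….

VAL = 0x1c

[0] flags=1000 → (cmp)
[1] flags=1000 EQ?F → skip
[2] flags=1000 HI?F → skip
[3] flags=0000 → (cmp)
[4] flags=0000 GE?T → r0=0x95
[5] flags=0000 GE?T → r0=0x43
[6] flags=0000 EQ?F → skip
[7] flags=0010 → (cmp)
[8] flags=0010 VC?T → r5=0x1c
[9] flags=0010 VS?F → skip
[10] flags=0010 NE?T → r1=0x2c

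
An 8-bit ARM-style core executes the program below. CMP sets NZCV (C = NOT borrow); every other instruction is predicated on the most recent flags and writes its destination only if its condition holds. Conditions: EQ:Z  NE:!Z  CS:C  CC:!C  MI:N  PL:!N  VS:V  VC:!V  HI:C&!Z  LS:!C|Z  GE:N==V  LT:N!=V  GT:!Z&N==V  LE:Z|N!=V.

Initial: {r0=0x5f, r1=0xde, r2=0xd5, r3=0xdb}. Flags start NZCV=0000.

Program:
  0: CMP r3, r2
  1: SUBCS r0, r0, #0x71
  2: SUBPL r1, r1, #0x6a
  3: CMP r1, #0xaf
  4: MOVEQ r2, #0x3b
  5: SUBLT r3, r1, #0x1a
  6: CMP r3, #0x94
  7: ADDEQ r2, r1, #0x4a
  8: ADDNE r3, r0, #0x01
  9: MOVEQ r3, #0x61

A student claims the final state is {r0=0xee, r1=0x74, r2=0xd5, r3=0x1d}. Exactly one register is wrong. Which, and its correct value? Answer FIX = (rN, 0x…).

0: ✓ CMP  NZCV=0010
1: ✓ SUBCS  r0←0xee
2: ✓ SUBPL  r1←0x74
3: ✓ CMP  NZCV=1001
4: · MOVEQ
5: · SUBLT
6: ✓ CMP  NZCV=0010
7: · ADDEQ
8: ✓ ADDNE  r3←0xef
9: · MOVEQ

FIX = (r3, 0xef)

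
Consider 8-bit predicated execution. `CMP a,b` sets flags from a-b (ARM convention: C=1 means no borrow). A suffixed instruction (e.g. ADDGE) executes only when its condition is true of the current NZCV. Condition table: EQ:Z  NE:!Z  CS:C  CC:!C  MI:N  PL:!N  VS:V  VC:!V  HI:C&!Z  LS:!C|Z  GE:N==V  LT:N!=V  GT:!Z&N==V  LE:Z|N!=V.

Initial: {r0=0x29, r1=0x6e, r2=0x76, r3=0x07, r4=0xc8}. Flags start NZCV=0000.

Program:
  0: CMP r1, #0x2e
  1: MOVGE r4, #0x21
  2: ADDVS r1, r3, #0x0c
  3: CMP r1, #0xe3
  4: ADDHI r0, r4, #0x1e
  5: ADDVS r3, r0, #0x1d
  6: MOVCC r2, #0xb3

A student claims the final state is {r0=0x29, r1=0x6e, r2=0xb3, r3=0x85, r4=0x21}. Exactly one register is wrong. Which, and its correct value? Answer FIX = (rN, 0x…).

FIX = (r3, 0x46)

0: ✓ CMP  NZCV=0010
1: ✓ MOVGE  r4←0x21
2: · ADDVS
3: ✓ CMP  NZCV=1001
4: · ADDHI
5: ✓ ADDVS  r3←0x46
6: ✓ MOVCC  r2←0xb3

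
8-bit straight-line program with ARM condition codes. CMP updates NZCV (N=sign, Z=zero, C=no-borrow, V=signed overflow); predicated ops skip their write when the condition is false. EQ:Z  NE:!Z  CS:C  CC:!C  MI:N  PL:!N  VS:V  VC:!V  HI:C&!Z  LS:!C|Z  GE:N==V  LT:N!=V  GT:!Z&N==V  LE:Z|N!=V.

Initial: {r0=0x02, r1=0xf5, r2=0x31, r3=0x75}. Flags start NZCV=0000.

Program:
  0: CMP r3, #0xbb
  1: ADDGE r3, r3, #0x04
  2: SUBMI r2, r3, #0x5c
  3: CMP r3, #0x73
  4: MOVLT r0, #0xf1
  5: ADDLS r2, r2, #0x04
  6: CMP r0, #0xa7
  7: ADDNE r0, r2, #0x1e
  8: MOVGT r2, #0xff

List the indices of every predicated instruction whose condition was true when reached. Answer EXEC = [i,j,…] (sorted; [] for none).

0: ✓ CMP  NZCV=1001
1: ✓ ADDGE  r3←0x79
2: ✓ SUBMI  r2←0x1d
3: ✓ CMP  NZCV=0010
4: · MOVLT
5: · ADDLS
6: ✓ CMP  NZCV=0000
7: ✓ ADDNE  r0←0x3b
8: ✓ MOVGT  r2←0xff

EXEC = [1,2,7,8]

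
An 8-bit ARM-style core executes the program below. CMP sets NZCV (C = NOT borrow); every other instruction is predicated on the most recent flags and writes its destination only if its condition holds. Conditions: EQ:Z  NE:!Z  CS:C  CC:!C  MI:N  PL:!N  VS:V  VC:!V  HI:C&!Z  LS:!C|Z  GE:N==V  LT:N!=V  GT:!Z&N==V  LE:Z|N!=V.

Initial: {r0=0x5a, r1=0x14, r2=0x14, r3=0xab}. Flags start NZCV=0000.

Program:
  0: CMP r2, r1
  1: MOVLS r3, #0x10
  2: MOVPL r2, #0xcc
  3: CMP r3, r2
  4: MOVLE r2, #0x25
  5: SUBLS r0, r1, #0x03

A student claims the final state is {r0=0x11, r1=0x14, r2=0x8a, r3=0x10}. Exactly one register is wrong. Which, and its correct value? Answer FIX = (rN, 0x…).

FIX = (r2, 0xcc)

0: ✓ CMP  NZCV=0110
1: ✓ MOVLS  r3←0x10
2: ✓ MOVPL  r2←0xcc
3: ✓ CMP  NZCV=0000
4: · MOVLE
5: ✓ SUBLS  r0←0x11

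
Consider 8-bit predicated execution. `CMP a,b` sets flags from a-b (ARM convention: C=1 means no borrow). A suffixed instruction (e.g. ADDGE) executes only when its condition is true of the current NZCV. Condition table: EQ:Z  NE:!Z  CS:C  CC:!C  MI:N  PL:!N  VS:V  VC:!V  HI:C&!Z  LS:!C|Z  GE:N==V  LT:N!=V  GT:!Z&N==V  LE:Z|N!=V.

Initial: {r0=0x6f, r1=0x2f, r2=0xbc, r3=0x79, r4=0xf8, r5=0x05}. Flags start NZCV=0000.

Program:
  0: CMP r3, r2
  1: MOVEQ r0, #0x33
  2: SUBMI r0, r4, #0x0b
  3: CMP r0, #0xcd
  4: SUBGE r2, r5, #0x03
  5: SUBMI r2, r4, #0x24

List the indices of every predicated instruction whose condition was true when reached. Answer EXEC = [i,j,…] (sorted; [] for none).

EXEC = [2,4]

[0] flags=1001 → (cmp)
[1] flags=1001 EQ?F → skip
[2] flags=1001 MI?T → r0=0xed
[3] flags=0010 → (cmp)
[4] flags=0010 GE?T → r2=0x02
[5] flags=0010 MI?F → skip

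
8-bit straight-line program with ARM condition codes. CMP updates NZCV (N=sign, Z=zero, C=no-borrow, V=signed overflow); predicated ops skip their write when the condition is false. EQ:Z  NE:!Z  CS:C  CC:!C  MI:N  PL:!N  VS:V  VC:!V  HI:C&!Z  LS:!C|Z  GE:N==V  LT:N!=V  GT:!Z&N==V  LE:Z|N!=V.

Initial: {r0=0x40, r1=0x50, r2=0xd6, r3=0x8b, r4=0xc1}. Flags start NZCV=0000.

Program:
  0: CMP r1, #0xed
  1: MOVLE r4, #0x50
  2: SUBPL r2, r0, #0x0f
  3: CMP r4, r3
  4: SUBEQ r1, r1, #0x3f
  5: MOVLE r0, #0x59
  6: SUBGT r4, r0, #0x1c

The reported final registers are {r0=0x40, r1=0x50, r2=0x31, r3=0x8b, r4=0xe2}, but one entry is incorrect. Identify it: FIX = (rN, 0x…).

[0] flags=0000 → (cmp)
[1] flags=0000 LE?F → skip
[2] flags=0000 PL?T → r2=0x31
[3] flags=0010 → (cmp)
[4] flags=0010 EQ?F → skip
[5] flags=0010 LE?F → skip
[6] flags=0010 GT?T → r4=0x24

FIX = (r4, 0x24)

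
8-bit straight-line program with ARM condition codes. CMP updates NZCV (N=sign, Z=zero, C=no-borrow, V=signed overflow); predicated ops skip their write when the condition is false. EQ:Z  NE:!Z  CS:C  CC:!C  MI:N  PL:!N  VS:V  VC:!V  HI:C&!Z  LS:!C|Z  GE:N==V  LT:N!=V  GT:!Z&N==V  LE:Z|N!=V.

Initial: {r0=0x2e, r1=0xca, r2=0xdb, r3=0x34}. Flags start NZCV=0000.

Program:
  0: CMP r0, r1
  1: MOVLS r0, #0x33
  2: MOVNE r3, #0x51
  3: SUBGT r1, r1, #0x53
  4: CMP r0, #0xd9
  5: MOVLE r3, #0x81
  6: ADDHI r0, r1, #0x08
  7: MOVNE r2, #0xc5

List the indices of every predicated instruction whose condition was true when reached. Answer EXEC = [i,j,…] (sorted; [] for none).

[0] flags=0000 → (cmp)
[1] flags=0000 LS?T → r0=0x33
[2] flags=0000 NE?T → r3=0x51
[3] flags=0000 GT?T → r1=0x77
[4] flags=0000 → (cmp)
[5] flags=0000 LE?F → skip
[6] flags=0000 HI?F → skip
[7] flags=0000 NE?T → r2=0xc5

EXEC = [1,2,3,7]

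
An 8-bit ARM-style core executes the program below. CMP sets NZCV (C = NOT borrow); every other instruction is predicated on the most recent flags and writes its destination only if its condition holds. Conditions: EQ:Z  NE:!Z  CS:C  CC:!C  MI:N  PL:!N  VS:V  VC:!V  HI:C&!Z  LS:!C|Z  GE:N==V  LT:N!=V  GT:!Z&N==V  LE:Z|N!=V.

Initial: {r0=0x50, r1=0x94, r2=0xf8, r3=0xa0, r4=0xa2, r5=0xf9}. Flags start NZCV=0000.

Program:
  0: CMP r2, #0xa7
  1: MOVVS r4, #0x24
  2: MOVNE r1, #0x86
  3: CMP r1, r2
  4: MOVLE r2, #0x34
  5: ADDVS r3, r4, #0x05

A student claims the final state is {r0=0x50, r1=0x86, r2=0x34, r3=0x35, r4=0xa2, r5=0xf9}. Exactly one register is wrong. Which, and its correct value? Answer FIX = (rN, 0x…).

0: ✓ CMP  NZCV=0010
1: · MOVVS
2: ✓ MOVNE  r1←0x86
3: ✓ CMP  NZCV=1000
4: ✓ MOVLE  r2←0x34
5: · ADDVS

FIX = (r3, 0xa0)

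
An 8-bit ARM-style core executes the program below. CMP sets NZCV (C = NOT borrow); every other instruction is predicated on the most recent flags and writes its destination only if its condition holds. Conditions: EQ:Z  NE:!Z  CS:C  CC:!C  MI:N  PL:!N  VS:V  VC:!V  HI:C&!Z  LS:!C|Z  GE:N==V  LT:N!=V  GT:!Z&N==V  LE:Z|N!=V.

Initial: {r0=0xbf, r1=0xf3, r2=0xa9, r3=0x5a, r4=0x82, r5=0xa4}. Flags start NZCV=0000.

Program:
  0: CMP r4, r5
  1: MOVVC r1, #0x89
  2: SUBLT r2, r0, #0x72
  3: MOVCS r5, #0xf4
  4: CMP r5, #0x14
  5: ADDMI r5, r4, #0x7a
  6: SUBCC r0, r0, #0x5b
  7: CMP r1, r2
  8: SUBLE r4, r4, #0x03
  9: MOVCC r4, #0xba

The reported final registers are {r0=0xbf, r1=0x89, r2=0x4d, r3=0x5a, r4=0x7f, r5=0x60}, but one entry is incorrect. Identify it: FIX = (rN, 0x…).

FIX = (r5, 0xfc)

0: ✓ CMP  NZCV=1000
1: ✓ MOVVC  r1←0x89
2: ✓ SUBLT  r2←0x4d
3: · MOVCS
4: ✓ CMP  NZCV=1010
5: ✓ ADDMI  r5←0xfc
6: · SUBCC
7: ✓ CMP  NZCV=0011
8: ✓ SUBLE  r4←0x7f
9: · MOVCC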